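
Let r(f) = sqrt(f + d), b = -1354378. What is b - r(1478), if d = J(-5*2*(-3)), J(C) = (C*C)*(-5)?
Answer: -1354378 - I*sqrt(3022) ≈ -1.3544e+6 - 54.973*I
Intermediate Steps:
J(C) = -5*C**2 (J(C) = C**2*(-5) = -5*C**2)
d = -4500 (d = -5*(-5*2*(-3))**2 = -5*(-10*(-3))**2 = -5*30**2 = -5*900 = -4500)
r(f) = sqrt(-4500 + f) (r(f) = sqrt(f - 4500) = sqrt(-4500 + f))
b - r(1478) = -1354378 - sqrt(-4500 + 1478) = -1354378 - sqrt(-3022) = -1354378 - I*sqrt(3022)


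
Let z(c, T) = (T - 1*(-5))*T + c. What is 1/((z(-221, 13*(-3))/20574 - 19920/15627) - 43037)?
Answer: -107169966/4612404682157 ≈ -2.3235e-5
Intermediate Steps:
z(c, T) = c + T*(5 + T) (z(c, T) = (T + 5)*T + c = (5 + T)*T + c = T*(5 + T) + c = c + T*(5 + T))
1/((z(-221, 13*(-3))/20574 - 19920/15627) - 43037) = 1/(((-221 + (13*(-3))² + 5*(13*(-3)))/20574 - 19920/15627) - 43037) = 1/(((-221 + (-39)² + 5*(-39))*(1/20574) - 19920*1/15627) - 43037) = 1/(((-221 + 1521 - 195)*(1/20574) - 6640/5209) - 43037) = 1/((1105*(1/20574) - 6640/5209) - 43037) = 1/((1105/20574 - 6640/5209) - 43037) = 1/(-130855415/107169966 - 43037) = 1/(-4612404682157/107169966) = -107169966/4612404682157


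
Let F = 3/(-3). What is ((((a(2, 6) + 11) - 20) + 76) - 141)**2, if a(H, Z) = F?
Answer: 5625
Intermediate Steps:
F = -1 (F = 3*(-1/3) = -1)
a(H, Z) = -1
((((a(2, 6) + 11) - 20) + 76) - 141)**2 = ((((-1 + 11) - 20) + 76) - 141)**2 = (((10 - 20) + 76) - 141)**2 = ((-10 + 76) - 141)**2 = (66 - 141)**2 = (-75)**2 = 5625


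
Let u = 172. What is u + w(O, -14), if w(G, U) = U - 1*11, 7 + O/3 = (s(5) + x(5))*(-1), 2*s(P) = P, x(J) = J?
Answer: 147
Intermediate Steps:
s(P) = P/2
O = -87/2 (O = -21 + 3*(((1/2)*5 + 5)*(-1)) = -21 + 3*((5/2 + 5)*(-1)) = -21 + 3*((15/2)*(-1)) = -21 + 3*(-15/2) = -21 - 45/2 = -87/2 ≈ -43.500)
w(G, U) = -11 + U (w(G, U) = U - 11 = -11 + U)
u + w(O, -14) = 172 + (-11 - 14) = 172 - 25 = 147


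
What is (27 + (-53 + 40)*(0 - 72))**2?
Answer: 927369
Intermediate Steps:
(27 + (-53 + 40)*(0 - 72))**2 = (27 - 13*(-72))**2 = (27 + 936)**2 = 963**2 = 927369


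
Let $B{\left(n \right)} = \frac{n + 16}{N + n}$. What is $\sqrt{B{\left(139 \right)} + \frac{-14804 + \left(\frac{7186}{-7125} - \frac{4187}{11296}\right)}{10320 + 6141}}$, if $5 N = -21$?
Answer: $\frac{\sqrt{13866766948254871019441490}}{7441224679800} \approx 0.50043$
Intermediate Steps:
$N = - \frac{21}{5}$ ($N = \frac{1}{5} \left(-21\right) = - \frac{21}{5} \approx -4.2$)
$B{\left(n \right)} = \frac{16 + n}{- \frac{21}{5} + n}$ ($B{\left(n \right)} = \frac{n + 16}{- \frac{21}{5} + n} = \frac{16 + n}{- \frac{21}{5} + n}$)
$\sqrt{B{\left(139 \right)} + \frac{-14804 + \left(\frac{7186}{-7125} - \frac{4187}{11296}\right)}{10320 + 6141}} = \sqrt{\frac{5 \left(16 + 139\right)}{-21 + 5 \cdot 139} + \frac{-14804 + \left(\frac{7186}{-7125} - \frac{4187}{11296}\right)}{10320 + 6141}} = \sqrt{5 \frac{1}{-21 + 695} \cdot 155 + \frac{-14804 + \left(7186 \left(- \frac{1}{7125}\right) - \frac{4187}{11296}\right)}{16461}} = \sqrt{5 \cdot \frac{1}{674} \cdot 155 + \left(-14804 - \frac{111005431}{80484000}\right) \frac{1}{16461}} = \sqrt{\frac{775}{674} - \frac{1191596141431}{1324847124000}} = \sqrt{\frac{111810360887753}{446473480788000}} = \frac{\sqrt{13866766948254871019441490}}{7441224679800}$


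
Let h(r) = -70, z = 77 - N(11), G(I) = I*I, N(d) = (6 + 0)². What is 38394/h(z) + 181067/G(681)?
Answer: -8896482572/16231635 ≈ -548.10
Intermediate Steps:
N(d) = 36 (N(d) = 6² = 36)
G(I) = I²
z = 41 (z = 77 - 1*36 = 77 - 36 = 41)
38394/h(z) + 181067/G(681) = 38394/(-70) + 181067/(681²) = 38394*(-1/70) + 181067/463761 = -19197/35 + 181067*(1/463761) = -19197/35 + 181067/463761 = -8896482572/16231635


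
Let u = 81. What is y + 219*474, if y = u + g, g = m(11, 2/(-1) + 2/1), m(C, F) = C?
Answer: 103898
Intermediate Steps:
g = 11
y = 92 (y = 81 + 11 = 92)
y + 219*474 = 92 + 219*474 = 92 + 103806 = 103898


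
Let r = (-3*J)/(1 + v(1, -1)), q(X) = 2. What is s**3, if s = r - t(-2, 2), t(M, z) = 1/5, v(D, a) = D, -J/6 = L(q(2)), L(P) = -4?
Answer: -5929741/125 ≈ -47438.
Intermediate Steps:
J = 24 (J = -6*(-4) = 24)
t(M, z) = 1/5
r = -36 (r = (-3*24)/(1 + 1) = -72/2 = -72*1/2 = -36)
s = -181/5 (s = -36 - 1*1/5 = -36 - 1/5 = -181/5 ≈ -36.200)
s**3 = (-181/5)**3 = -5929741/125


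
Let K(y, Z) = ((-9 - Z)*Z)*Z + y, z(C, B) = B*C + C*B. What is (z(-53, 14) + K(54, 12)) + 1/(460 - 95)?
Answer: -1625709/365 ≈ -4454.0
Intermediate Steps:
z(C, B) = 2*B*C (z(C, B) = B*C + B*C = 2*B*C)
K(y, Z) = y + Z²*(-9 - Z) (K(y, Z) = (Z*(-9 - Z))*Z + y = Z²*(-9 - Z) + y = y + Z²*(-9 - Z))
(z(-53, 14) + K(54, 12)) + 1/(460 - 95) = (2*14*(-53) + (54 - 1*12³ - 9*12²)) + 1/(460 - 95) = (-1484 + (54 - 1*1728 - 9*144)) + 1/365 = (-1484 + (54 - 1728 - 1296)) + 1/365 = (-1484 - 2970) + 1/365 = -4454 + 1/365 = -1625709/365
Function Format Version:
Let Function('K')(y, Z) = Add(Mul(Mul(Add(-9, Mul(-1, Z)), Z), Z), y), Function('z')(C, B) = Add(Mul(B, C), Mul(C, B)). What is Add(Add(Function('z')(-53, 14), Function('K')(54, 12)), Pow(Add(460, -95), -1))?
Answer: Rational(-1625709, 365) ≈ -4454.0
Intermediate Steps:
Function('z')(C, B) = Mul(2, B, C) (Function('z')(C, B) = Add(Mul(B, C), Mul(B, C)) = Mul(2, B, C))
Function('K')(y, Z) = Add(y, Mul(Pow(Z, 2), Add(-9, Mul(-1, Z)))) (Function('K')(y, Z) = Add(Mul(Mul(Z, Add(-9, Mul(-1, Z))), Z), y) = Add(Mul(Pow(Z, 2), Add(-9, Mul(-1, Z))), y) = Add(y, Mul(Pow(Z, 2), Add(-9, Mul(-1, Z)))))
Add(Add(Function('z')(-53, 14), Function('K')(54, 12)), Pow(Add(460, -95), -1)) = Add(Add(Mul(2, 14, -53), Add(54, Mul(-1, Pow(12, 3)), Mul(-9, Pow(12, 2)))), Pow(Add(460, -95), -1)) = Add(Add(-1484, Add(54, Mul(-1, 1728), Mul(-9, 144))), Pow(365, -1)) = Add(Add(-1484, Add(54, -1728, -1296)), Rational(1, 365)) = Add(Add(-1484, -2970), Rational(1, 365)) = Add(-4454, Rational(1, 365)) = Rational(-1625709, 365)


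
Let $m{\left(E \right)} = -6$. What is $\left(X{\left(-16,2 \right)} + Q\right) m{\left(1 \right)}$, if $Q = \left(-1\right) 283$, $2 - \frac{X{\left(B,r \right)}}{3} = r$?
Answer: $1698$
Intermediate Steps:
$X{\left(B,r \right)} = 6 - 3 r$
$Q = -283$
$\left(X{\left(-16,2 \right)} + Q\right) m{\left(1 \right)} = \left(\left(6 - 6\right) - 283\right) \left(-6\right) = \left(0 - 283\right) \left(-6\right) = \left(-283\right) \left(-6\right) = 1698$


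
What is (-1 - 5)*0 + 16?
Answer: 16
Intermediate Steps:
(-1 - 5)*0 + 16 = -6*0 + 16 = 0 + 16 = 16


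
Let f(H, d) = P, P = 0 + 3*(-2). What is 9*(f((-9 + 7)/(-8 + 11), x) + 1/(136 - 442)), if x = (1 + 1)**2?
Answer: -1837/34 ≈ -54.029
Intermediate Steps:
x = 4 (x = 2**2 = 4)
P = -6 (P = 0 - 6 = -6)
f(H, d) = -6
9*(f((-9 + 7)/(-8 + 11), x) + 1/(136 - 442)) = 9*(-6 + 1/(136 - 442)) = 9*(-6 + 1/(-306)) = 9*(-6 - 1/306) = 9*(-1837/306) = -1837/34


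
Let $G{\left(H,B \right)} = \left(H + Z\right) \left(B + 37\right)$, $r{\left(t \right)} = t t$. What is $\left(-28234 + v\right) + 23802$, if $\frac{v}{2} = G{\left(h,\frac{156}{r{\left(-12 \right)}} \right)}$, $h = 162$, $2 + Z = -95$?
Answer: $\frac{3113}{6} \approx 518.83$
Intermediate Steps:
$r{\left(t \right)} = t^{2}$
$Z = -97$ ($Z = -2 - 95 = -97$)
$G{\left(H,B \right)} = \left(-97 + H\right) \left(37 + B\right)$ ($G{\left(H,B \right)} = \left(H - 97\right) \left(B + 37\right) = \left(-97 + H\right) \left(37 + B\right)$)
$v = \frac{29705}{6}$ ($v = 2 \left(-3589 - 97 \frac{156}{\left(-12\right)^{2}} + 37 \cdot 162 + \frac{156}{\left(-12\right)^{2}} \cdot 162\right) = 2 \left(-3589 - 97 \cdot \frac{156}{144} + 5994 + \frac{156}{144} \cdot 162\right) = 2 \left(-3589 - 97 \cdot 156 \cdot \frac{1}{144} + 5994 + 156 \cdot \frac{1}{144} \cdot 162\right) = 2 \left(-3589 - \frac{1261}{12} + 5994 + \frac{13}{12} \cdot 162\right) = 2 \left(-3589 - \frac{1261}{12} + 5994 + \frac{351}{2}\right) = 2 \cdot \frac{29705}{12} = \frac{29705}{6} \approx 4950.8$)
$\left(-28234 + v\right) + 23802 = \left(-28234 + \frac{29705}{6}\right) + 23802 = - \frac{139699}{6} + 23802 = \frac{3113}{6}$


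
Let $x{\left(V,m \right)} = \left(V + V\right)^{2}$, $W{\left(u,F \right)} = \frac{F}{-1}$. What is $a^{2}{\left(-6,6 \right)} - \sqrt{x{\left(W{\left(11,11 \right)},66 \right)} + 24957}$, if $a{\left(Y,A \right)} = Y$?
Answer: $36 - \sqrt{25441} \approx -123.5$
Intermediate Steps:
$W{\left(u,F \right)} = - F$ ($W{\left(u,F \right)} = F \left(-1\right) = - F$)
$x{\left(V,m \right)} = 4 V^{2}$ ($x{\left(V,m \right)} = \left(2 V\right)^{2} = 4 V^{2}$)
$a^{2}{\left(-6,6 \right)} - \sqrt{x{\left(W{\left(11,11 \right)},66 \right)} + 24957} = \left(-6\right)^{2} - \sqrt{4 \left(\left(-1\right) 11\right)^{2} + 24957} = 36 - \sqrt{4 \left(-11\right)^{2} + 24957} = 36 - \sqrt{4 \cdot 121 + 24957} = 36 - \sqrt{484 + 24957} = 36 - \sqrt{25441}$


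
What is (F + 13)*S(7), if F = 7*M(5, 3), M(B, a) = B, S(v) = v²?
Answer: 2352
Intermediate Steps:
F = 35 (F = 7*5 = 35)
(F + 13)*S(7) = (35 + 13)*7² = 48*49 = 2352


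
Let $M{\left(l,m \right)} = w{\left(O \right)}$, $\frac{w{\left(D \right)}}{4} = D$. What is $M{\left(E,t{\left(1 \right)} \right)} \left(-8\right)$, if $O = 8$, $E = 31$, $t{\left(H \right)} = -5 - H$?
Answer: $-256$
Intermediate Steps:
$w{\left(D \right)} = 4 D$
$M{\left(l,m \right)} = 32$ ($M{\left(l,m \right)} = 4 \cdot 8 = 32$)
$M{\left(E,t{\left(1 \right)} \right)} \left(-8\right) = 32 \left(-8\right) = -256$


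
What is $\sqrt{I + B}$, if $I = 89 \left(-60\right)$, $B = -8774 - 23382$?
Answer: $2 i \sqrt{9374} \approx 193.64 i$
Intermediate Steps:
$B = -32156$ ($B = -8774 - 23382 = -32156$)
$I = -5340$
$\sqrt{I + B} = \sqrt{-5340 - 32156} = \sqrt{-37496} = 2 i \sqrt{9374}$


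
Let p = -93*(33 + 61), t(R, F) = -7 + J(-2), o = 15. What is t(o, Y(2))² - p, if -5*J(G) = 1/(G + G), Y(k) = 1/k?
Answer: 3516121/400 ≈ 8790.3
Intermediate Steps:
J(G) = -1/(10*G) (J(G) = -1/(5*(G + G)) = -1/(2*G)/5 = -1/(10*G))
t(R, F) = -139/20 (t(R, F) = -7 - ⅒/(-2) = -7 - ⅒*(-½) = -7 + 1/20 = -139/20)
p = -8742 (p = -93*94 = -8742)
t(o, Y(2))² - p = (-139/20)² - 1*(-8742) = 19321/400 + 8742 = 3516121/400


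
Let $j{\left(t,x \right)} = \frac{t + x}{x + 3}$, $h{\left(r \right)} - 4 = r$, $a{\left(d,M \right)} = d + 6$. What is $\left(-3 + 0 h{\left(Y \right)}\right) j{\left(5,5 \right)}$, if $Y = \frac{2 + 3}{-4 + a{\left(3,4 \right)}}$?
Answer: $- \frac{15}{4} \approx -3.75$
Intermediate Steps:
$a{\left(d,M \right)} = 6 + d$
$Y = 1$ ($Y = \frac{2 + 3}{-4 + \left(6 + 3\right)} = \frac{5}{-4 + 9} = \frac{5}{5} = 5 \cdot \frac{1}{5} = 1$)
$h{\left(r \right)} = 4 + r$
$j{\left(t,x \right)} = \frac{t + x}{3 + x}$
$\left(-3 + 0 h{\left(Y \right)}\right) j{\left(5,5 \right)} = \left(-3 + 0 \left(4 + 1\right)\right) \frac{5 + 5}{3 + 5} = \left(-3 + 0 \cdot 5\right) \frac{1}{8} \cdot 10 = \left(-3 + 0\right) \frac{1}{8} \cdot 10 = \left(-3\right) \frac{5}{4} = - \frac{15}{4}$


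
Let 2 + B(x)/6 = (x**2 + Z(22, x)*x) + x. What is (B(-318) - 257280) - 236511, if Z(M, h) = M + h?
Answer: 675801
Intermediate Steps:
B(x) = -12 + 6*x + 6*x**2 + 6*x*(22 + x) (B(x) = -12 + 6*((x**2 + (22 + x)*x) + x) = -12 + 6*((x**2 + x*(22 + x)) + x) = -12 + 6*(x + x**2 + x*(22 + x)) = -12 + (6*x + 6*x**2 + 6*x*(22 + x)) = -12 + 6*x + 6*x**2 + 6*x*(22 + x))
(B(-318) - 257280) - 236511 = ((-12 + 12*(-318)**2 + 138*(-318)) - 257280) - 236511 = ((-12 + 12*101124 - 43884) - 257280) - 236511 = ((-12 + 1213488 - 43884) - 257280) - 236511 = (1169592 - 257280) - 236511 = 912312 - 236511 = 675801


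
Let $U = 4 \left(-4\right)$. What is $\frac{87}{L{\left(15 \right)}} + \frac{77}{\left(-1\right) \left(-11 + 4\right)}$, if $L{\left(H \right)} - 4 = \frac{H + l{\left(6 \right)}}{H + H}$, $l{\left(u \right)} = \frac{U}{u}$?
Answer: $\frac{12197}{397} \approx 30.723$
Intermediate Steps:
$U = -16$
$l{\left(u \right)} = - \frac{16}{u}$
$L{\left(H \right)} = 4 + \frac{- \frac{8}{3} + H}{2 H}$ ($L{\left(H \right)} = 4 + \frac{H - \frac{16}{6}}{H + H} = 4 + \frac{H - \frac{8}{3}}{2 H} = 4 + \left(H - \frac{8}{3}\right) \frac{1}{2 H} = 4 + \left(- \frac{8}{3} + H\right) \frac{1}{2 H} = 4 + \frac{- \frac{8}{3} + H}{2 H}$)
$\frac{87}{L{\left(15 \right)}} + \frac{77}{\left(-1\right) \left(-11 + 4\right)} = \frac{87}{\frac{1}{6} \cdot \frac{1}{15} \left(-8 + 27 \cdot 15\right)} + \frac{77}{\left(-1\right) \left(-11 + 4\right)} = \frac{87}{\frac{1}{6} \cdot \frac{1}{15} \left(-8 + 405\right)} + \frac{77}{\left(-1\right) \left(-7\right)} = \frac{87}{\frac{1}{6} \cdot \frac{1}{15} \cdot 397} + \frac{77}{7} = \frac{87}{\frac{397}{90}} + 77 \cdot \frac{1}{7} = 87 \cdot \frac{90}{397} + 11 = \frac{7830}{397} + 11 = \frac{12197}{397}$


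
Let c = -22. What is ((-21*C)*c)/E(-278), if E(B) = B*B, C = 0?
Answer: 0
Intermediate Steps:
E(B) = B²
((-21*C)*c)/E(-278) = (-21*0*(-22))/((-278)²) = (0*(-22))/77284 = 0*(1/77284) = 0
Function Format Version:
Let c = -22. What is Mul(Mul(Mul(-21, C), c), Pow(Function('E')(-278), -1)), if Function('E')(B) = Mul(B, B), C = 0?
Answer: 0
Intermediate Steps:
Function('E')(B) = Pow(B, 2)
Mul(Mul(Mul(-21, C), c), Pow(Function('E')(-278), -1)) = Mul(Mul(Mul(-21, 0), -22), Pow(Pow(-278, 2), -1)) = Mul(Mul(0, -22), Pow(77284, -1)) = Mul(0, Rational(1, 77284)) = 0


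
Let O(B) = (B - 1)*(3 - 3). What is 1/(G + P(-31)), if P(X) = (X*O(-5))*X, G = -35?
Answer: -1/35 ≈ -0.028571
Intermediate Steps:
O(B) = 0 (O(B) = (-1 + B)*0 = 0)
P(X) = 0 (P(X) = (X*0)*X = 0*X = 0)
1/(G + P(-31)) = 1/(-35 + 0) = 1/(-35) = -1/35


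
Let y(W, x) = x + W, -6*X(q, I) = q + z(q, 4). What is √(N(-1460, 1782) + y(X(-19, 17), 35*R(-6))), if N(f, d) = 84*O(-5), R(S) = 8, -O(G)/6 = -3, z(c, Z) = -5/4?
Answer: √28726/4 ≈ 42.372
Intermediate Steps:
z(c, Z) = -5/4 (z(c, Z) = -5*¼ = -5/4)
O(G) = 18 (O(G) = -6*(-3) = 18)
X(q, I) = 5/24 - q/6 (X(q, I) = -(q - 5/4)/6 = -(-5/4 + q)/6 = 5/24 - q/6)
N(f, d) = 1512 (N(f, d) = 84*18 = 1512)
y(W, x) = W + x
√(N(-1460, 1782) + y(X(-19, 17), 35*R(-6))) = √(1512 + ((5/24 - ⅙*(-19)) + 35*8)) = √(1512 + ((5/24 + 19/6) + 280)) = √(1512 + (27/8 + 280)) = √(1512 + 2267/8) = √(14363/8) = √28726/4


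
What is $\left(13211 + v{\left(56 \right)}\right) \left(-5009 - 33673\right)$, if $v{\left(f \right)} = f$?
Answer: $-513194094$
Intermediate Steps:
$\left(13211 + v{\left(56 \right)}\right) \left(-5009 - 33673\right) = \left(13211 + 56\right) \left(-5009 - 33673\right) = 13267 \left(-38682\right) = -513194094$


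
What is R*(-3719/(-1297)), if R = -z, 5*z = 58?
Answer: -215702/6485 ≈ -33.262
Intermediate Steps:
z = 58/5 (z = (⅕)*58 = 58/5 ≈ 11.600)
R = -58/5 (R = -1*58/5 = -58/5 ≈ -11.600)
R*(-3719/(-1297)) = -(-215702)/(5*(-1297)) = -(-215702)*(-1)/(5*1297) = -58/5*3719/1297 = -215702/6485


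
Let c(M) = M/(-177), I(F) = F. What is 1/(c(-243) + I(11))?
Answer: 59/730 ≈ 0.080822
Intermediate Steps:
c(M) = -M/177 (c(M) = M*(-1/177) = -M/177)
1/(c(-243) + I(11)) = 1/(-1/177*(-243) + 11) = 1/(81/59 + 11) = 1/(730/59) = 59/730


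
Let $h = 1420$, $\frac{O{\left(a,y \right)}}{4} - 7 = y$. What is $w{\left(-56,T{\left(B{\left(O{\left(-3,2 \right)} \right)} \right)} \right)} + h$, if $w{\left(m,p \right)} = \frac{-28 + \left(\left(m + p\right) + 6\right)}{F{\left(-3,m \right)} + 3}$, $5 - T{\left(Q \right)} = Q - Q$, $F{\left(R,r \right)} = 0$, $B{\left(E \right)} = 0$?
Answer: $\frac{4187}{3} \approx 1395.7$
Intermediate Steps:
$O{\left(a,y \right)} = 28 + 4 y$
$T{\left(Q \right)} = 5$ ($T{\left(Q \right)} = 5 - \left(Q - Q\right) = 5 - 0 = 5 + 0 = 5$)
$w{\left(m,p \right)} = - \frac{22}{3} + \frac{m}{3} + \frac{p}{3}$ ($w{\left(m,p \right)} = \frac{-28 + \left(\left(m + p\right) + 6\right)}{0 + 3} = \frac{-28 + \left(6 + m + p\right)}{3} = \left(-22 + m + p\right) \frac{1}{3} = - \frac{22}{3} + \frac{m}{3} + \frac{p}{3}$)
$w{\left(-56,T{\left(B{\left(O{\left(-3,2 \right)} \right)} \right)} \right)} + h = \left(- \frac{22}{3} + \frac{1}{3} \left(-56\right) + \frac{1}{3} \cdot 5\right) + 1420 = \left(- \frac{22}{3} - \frac{56}{3} + \frac{5}{3}\right) + 1420 = - \frac{73}{3} + 1420 = \frac{4187}{3}$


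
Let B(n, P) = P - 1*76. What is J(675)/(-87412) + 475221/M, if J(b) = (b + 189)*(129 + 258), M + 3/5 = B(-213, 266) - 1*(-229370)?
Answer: -14673874753/8360935947 ≈ -1.7551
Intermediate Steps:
B(n, P) = -76 + P (B(n, P) = P - 76 = -76 + P)
M = 1147797/5 (M = -3/5 + ((-76 + 266) - 1*(-229370)) = -3/5 + (190 + 229370) = -3/5 + 229560 = 1147797/5 ≈ 2.2956e+5)
J(b) = 73143 + 387*b (J(b) = (189 + b)*387 = 73143 + 387*b)
J(675)/(-87412) + 475221/M = (73143 + 387*675)/(-87412) + 475221/(1147797/5) = (73143 + 261225)*(-1/87412) + 475221*(5/1147797) = 334368*(-1/87412) + 792035/382599 = -83592/21853 + 792035/382599 = -14673874753/8360935947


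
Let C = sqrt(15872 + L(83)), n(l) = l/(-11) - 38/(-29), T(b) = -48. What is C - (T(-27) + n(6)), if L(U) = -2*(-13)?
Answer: 15068/319 + sqrt(15898) ≈ 173.32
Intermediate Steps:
n(l) = 38/29 - l/11 (n(l) = l*(-1/11) - 38*(-1/29) = -l/11 + 38/29 = 38/29 - l/11)
L(U) = 26
C = sqrt(15898) (C = sqrt(15872 + 26) = sqrt(15898) ≈ 126.09)
C - (T(-27) + n(6)) = sqrt(15898) - (-48 + (38/29 - 1/11*6)) = sqrt(15898) - (-48 + (38/29 - 6/11)) = sqrt(15898) - (-48 + 244/319) = sqrt(15898) - 1*(-15068/319) = sqrt(15898) + 15068/319 = 15068/319 + sqrt(15898)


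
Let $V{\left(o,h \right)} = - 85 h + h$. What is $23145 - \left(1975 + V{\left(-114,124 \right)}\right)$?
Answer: $31586$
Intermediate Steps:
$V{\left(o,h \right)} = - 84 h$
$23145 - \left(1975 + V{\left(-114,124 \right)}\right) = 23145 - \left(1975 - 10416\right) = 23145 - -8441 = 23145 + 8441 = 31586$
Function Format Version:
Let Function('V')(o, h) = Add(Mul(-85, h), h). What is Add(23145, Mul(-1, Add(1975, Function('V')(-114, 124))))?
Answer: 31586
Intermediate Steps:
Function('V')(o, h) = Mul(-84, h)
Add(23145, Mul(-1, Add(1975, Function('V')(-114, 124)))) = Add(23145, Mul(-1, Add(1975, Mul(-84, 124)))) = Add(23145, Mul(-1, Add(1975, -10416))) = Add(23145, Mul(-1, -8441)) = Add(23145, 8441) = 31586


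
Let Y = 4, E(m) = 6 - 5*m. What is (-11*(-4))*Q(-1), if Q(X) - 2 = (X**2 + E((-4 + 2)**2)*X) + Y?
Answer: 924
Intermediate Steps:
Q(X) = 6 + X**2 - 14*X (Q(X) = 2 + ((X**2 + (6 - 5*(-4 + 2)**2)*X) + 4) = 2 + ((X**2 + (6 - 5*(-2)**2)*X) + 4) = 2 + ((X**2 + (6 - 5*4)*X) + 4) = 2 + ((X**2 + (6 - 20)*X) + 4) = 2 + ((X**2 - 14*X) + 4) = 2 + (4 + X**2 - 14*X) = 6 + X**2 - 14*X)
(-11*(-4))*Q(-1) = (-11*(-4))*(6 + (-1)**2 - 14*(-1)) = 44*(6 + 1 + 14) = 44*21 = 924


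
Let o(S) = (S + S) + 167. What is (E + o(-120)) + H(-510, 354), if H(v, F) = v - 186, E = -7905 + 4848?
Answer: -3826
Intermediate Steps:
E = -3057
H(v, F) = -186 + v
o(S) = 167 + 2*S (o(S) = 2*S + 167 = 167 + 2*S)
(E + o(-120)) + H(-510, 354) = (-3057 + (167 + 2*(-120))) + (-186 - 510) = (-3057 + (167 - 240)) - 696 = (-3057 - 73) - 696 = -3130 - 696 = -3826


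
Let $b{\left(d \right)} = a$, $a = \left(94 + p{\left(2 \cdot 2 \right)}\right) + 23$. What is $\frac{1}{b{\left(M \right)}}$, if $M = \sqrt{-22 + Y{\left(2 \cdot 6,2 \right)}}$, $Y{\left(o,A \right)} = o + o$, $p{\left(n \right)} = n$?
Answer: $\frac{1}{121} \approx 0.0082645$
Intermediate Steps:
$Y{\left(o,A \right)} = 2 o$
$a = 121$ ($a = \left(94 + 2 \cdot 2\right) + 23 = \left(94 + 4\right) + 23 = 98 + 23 = 121$)
$M = \sqrt{2}$ ($M = \sqrt{-22 + 2 \cdot 2 \cdot 6} = \sqrt{-22 + 2 \cdot 12} = \sqrt{-22 + 24} = \sqrt{2} \approx 1.4142$)
$b{\left(d \right)} = 121$
$\frac{1}{b{\left(M \right)}} = \frac{1}{121}$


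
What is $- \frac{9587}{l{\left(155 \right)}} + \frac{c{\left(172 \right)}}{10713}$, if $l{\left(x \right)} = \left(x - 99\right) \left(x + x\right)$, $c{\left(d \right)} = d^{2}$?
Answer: $\frac{410872709}{185977680} \approx 2.2093$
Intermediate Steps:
$l{\left(x \right)} = 2 x \left(-99 + x\right)$ ($l{\left(x \right)} = \left(-99 + x\right) 2 x = 2 x \left(-99 + x\right)$)
$- \frac{9587}{l{\left(155 \right)}} + \frac{c{\left(172 \right)}}{10713} = - \frac{9587}{2 \cdot 155 \left(-99 + 155\right)} + \frac{172^{2}}{10713} = - \frac{9587}{2 \cdot 155 \cdot 56} + 29584 \cdot \frac{1}{10713} = - \frac{9587}{17360} + \frac{29584}{10713} = \frac{410872709}{185977680}$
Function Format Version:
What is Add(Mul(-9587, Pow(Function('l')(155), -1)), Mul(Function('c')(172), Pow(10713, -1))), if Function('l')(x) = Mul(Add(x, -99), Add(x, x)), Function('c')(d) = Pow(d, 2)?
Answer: Rational(410872709, 185977680) ≈ 2.2093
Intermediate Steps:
Function('l')(x) = Mul(2, x, Add(-99, x)) (Function('l')(x) = Mul(Add(-99, x), Mul(2, x)) = Mul(2, x, Add(-99, x)))
Add(Mul(-9587, Pow(Function('l')(155), -1)), Mul(Function('c')(172), Pow(10713, -1))) = Add(Mul(-9587, Pow(Mul(2, 155, Add(-99, 155)), -1)), Mul(Pow(172, 2), Pow(10713, -1))) = Add(Mul(-9587, Pow(Mul(2, 155, 56), -1)), Mul(29584, Rational(1, 10713))) = Add(Mul(-9587, Pow(17360, -1)), Rational(29584, 10713)) = Add(Mul(-9587, Rational(1, 17360)), Rational(29584, 10713)) = Add(Rational(-9587, 17360), Rational(29584, 10713)) = Rational(410872709, 185977680)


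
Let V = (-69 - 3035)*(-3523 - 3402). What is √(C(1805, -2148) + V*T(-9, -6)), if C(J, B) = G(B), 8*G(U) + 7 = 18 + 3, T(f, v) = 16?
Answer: √1375692807/2 ≈ 18545.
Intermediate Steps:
G(U) = 7/4 (G(U) = -7/8 + (18 + 3)/8 = -7/8 + (⅛)*21 = -7/8 + 21/8 = 7/4)
C(J, B) = 7/4
V = 21495200 (V = -3104*(-6925) = 21495200)
√(C(1805, -2148) + V*T(-9, -6)) = √(7/4 + 21495200*16) = √(7/4 + 343923200) = √(1375692807/4) = √1375692807/2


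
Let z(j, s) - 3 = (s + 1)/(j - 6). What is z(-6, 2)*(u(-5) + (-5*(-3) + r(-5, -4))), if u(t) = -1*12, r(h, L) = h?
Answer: -11/2 ≈ -5.5000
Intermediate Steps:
u(t) = -12
z(j, s) = 3 + (1 + s)/(-6 + j) (z(j, s) = 3 + (s + 1)/(j - 6) = 3 + (1 + s)/(-6 + j))
z(-6, 2)*(u(-5) + (-5*(-3) + r(-5, -4))) = ((-17 + 2 + 3*(-6))/(-6 - 6))*(-12 + (-5*(-3) - 5)) = ((-17 + 2 - 18)/(-12))*(-12 + (15 - 5)) = (-1/12*(-33))*(-12 + 10) = (11/4)*(-2) = -11/2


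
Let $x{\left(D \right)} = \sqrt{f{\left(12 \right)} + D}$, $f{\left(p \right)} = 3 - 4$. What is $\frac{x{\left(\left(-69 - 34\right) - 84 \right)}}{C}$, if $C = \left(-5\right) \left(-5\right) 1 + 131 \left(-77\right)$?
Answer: $- \frac{i \sqrt{47}}{5031} \approx - 0.0013627 i$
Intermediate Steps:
$f{\left(p \right)} = -1$
$x{\left(D \right)} = \sqrt{-1 + D}$
$C = -10062$ ($C = 25 \cdot 1 - 10087 = 25 - 10087 = -10062$)
$\frac{x{\left(\left(-69 - 34\right) - 84 \right)}}{C} = \frac{\sqrt{-1 - 187}}{-10062} = \sqrt{-1 - 187} \left(- \frac{1}{10062}\right) = \sqrt{-188} \left(- \frac{1}{10062}\right) = 2 i \sqrt{47} \left(- \frac{1}{10062}\right) = - \frac{i \sqrt{47}}{5031}$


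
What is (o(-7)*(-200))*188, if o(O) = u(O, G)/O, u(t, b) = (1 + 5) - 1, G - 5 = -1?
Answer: 188000/7 ≈ 26857.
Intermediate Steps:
G = 4 (G = 5 - 1 = 4)
u(t, b) = 5 (u(t, b) = 6 - 1 = 5)
o(O) = 5/O
(o(-7)*(-200))*188 = ((5/(-7))*(-200))*188 = ((5*(-⅐))*(-200))*188 = -5/7*(-200)*188 = (1000/7)*188 = 188000/7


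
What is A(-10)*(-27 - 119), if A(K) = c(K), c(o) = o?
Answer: 1460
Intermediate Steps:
A(K) = K
A(-10)*(-27 - 119) = -10*(-27 - 119) = -10*(-146) = 1460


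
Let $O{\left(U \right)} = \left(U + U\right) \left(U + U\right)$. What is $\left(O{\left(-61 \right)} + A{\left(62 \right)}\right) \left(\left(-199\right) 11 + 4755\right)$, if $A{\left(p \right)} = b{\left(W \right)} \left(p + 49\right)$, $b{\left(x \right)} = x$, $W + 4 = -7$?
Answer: $35059258$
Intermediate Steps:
$W = -11$ ($W = -4 - 7 = -11$)
$A{\left(p \right)} = -539 - 11 p$ ($A{\left(p \right)} = - 11 \left(p + 49\right) = - 11 \left(49 + p\right) = -539 - 11 p$)
$O{\left(U \right)} = 4 U^{2}$ ($O{\left(U \right)} = 2 U 2 U = 4 U^{2}$)
$\left(O{\left(-61 \right)} + A{\left(62 \right)}\right) \left(\left(-199\right) 11 + 4755\right) = \left(4 \left(-61\right)^{2} - 1221\right) \left(\left(-199\right) 11 + 4755\right) = \left(4 \cdot 3721 - 1221\right) \left(-2189 + 4755\right) = \left(14884 - 1221\right) 2566 = 13663 \cdot 2566 = 35059258$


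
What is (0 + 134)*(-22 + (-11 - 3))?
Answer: -4824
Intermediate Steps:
(0 + 134)*(-22 + (-11 - 3)) = 134*(-22 - 14) = 134*(-36) = -4824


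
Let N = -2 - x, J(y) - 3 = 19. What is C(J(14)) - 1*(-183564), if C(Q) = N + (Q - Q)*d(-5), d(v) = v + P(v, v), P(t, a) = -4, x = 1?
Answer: 183561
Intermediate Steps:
J(y) = 22 (J(y) = 3 + 19 = 22)
d(v) = -4 + v (d(v) = v - 4 = -4 + v)
N = -3 (N = -2 - 1*1 = -2 - 1 = -3)
C(Q) = -3 (C(Q) = -3 + (Q - Q)*(-4 - 5) = -3 + 0*(-9) = -3 + 0 = -3)
C(J(14)) - 1*(-183564) = -3 - 1*(-183564) = -3 + 183564 = 183561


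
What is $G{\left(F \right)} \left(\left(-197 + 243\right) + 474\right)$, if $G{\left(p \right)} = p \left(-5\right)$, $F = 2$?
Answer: $-5200$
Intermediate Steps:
$G{\left(p \right)} = - 5 p$
$G{\left(F \right)} \left(\left(-197 + 243\right) + 474\right) = \left(-5\right) 2 \left(\left(-197 + 243\right) + 474\right) = - 10 \left(46 + 474\right) = \left(-10\right) 520 = -5200$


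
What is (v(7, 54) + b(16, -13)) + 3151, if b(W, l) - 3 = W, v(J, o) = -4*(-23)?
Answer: 3262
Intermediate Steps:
v(J, o) = 92
b(W, l) = 3 + W
(v(7, 54) + b(16, -13)) + 3151 = (92 + (3 + 16)) + 3151 = (92 + 19) + 3151 = 111 + 3151 = 3262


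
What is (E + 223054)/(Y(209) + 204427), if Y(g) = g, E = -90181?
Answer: 44291/68212 ≈ 0.64931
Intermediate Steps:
(E + 223054)/(Y(209) + 204427) = (-90181 + 223054)/(209 + 204427) = 132873/204636 = 132873*(1/204636) = 44291/68212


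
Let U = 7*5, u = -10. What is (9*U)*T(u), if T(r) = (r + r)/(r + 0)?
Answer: 630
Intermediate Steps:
U = 35
T(r) = 2 (T(r) = (2*r)/r = 2)
(9*U)*T(u) = (9*35)*2 = 315*2 = 630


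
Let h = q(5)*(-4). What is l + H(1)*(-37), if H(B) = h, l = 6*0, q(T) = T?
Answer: 740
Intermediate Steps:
l = 0
h = -20 (h = 5*(-4) = -20)
H(B) = -20
l + H(1)*(-37) = 0 - 20*(-37) = 0 + 740 = 740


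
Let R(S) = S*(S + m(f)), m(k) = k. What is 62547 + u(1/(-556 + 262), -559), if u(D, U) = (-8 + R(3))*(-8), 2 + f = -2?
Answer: 62635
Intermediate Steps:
f = -4 (f = -2 - 2 = -4)
R(S) = S*(-4 + S) (R(S) = S*(S - 4) = S*(-4 + S))
u(D, U) = 88 (u(D, U) = (-8 + 3*(-4 + 3))*(-8) = (-8 + 3*(-1))*(-8) = (-8 - 3)*(-8) = -11*(-8) = 88)
62547 + u(1/(-556 + 262), -559) = 62547 + 88 = 62635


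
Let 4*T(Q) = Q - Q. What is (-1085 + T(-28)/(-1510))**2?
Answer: 1177225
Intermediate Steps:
T(Q) = 0 (T(Q) = (Q - Q)/4 = (1/4)*0 = 0)
(-1085 + T(-28)/(-1510))**2 = (-1085 + 0/(-1510))**2 = (-1085 + 0*(-1/1510))**2 = (-1085 + 0)**2 = (-1085)**2 = 1177225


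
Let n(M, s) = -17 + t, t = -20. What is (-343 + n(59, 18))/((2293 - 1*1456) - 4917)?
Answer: 19/204 ≈ 0.093137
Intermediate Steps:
n(M, s) = -37 (n(M, s) = -17 - 20 = -37)
(-343 + n(59, 18))/((2293 - 1*1456) - 4917) = (-343 - 37)/((2293 - 1*1456) - 4917) = -380/((2293 - 1456) - 4917) = -380/(837 - 4917) = -380/(-4080) = -380*(-1/4080) = 19/204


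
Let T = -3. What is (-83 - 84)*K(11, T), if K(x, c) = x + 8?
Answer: -3173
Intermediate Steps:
K(x, c) = 8 + x
(-83 - 84)*K(11, T) = (-83 - 84)*(8 + 11) = -167*19 = -3173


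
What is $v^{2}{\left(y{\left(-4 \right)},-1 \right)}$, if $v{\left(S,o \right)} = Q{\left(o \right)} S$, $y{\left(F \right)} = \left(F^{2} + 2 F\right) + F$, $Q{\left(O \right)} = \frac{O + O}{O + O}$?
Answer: $16$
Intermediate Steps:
$Q{\left(O \right)} = 1$ ($Q{\left(O \right)} = \frac{2 O}{2 O} = 2 O \frac{1}{2 O} = 1$)
$y{\left(F \right)} = F^{2} + 3 F$
$v{\left(S,o \right)} = S$ ($v{\left(S,o \right)} = 1 S = S$)
$v^{2}{\left(y{\left(-4 \right)},-1 \right)} = \left(- 4 \left(3 - 4\right)\right)^{2} = \left(\left(-4\right) \left(-1\right)\right)^{2} = 4^{2} = 16$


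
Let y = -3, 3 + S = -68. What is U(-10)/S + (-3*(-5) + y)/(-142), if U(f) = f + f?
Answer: 14/71 ≈ 0.19718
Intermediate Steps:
S = -71 (S = -3 - 68 = -71)
U(f) = 2*f
U(-10)/S + (-3*(-5) + y)/(-142) = (2*(-10))/(-71) + (-3*(-5) - 3)/(-142) = -20*(-1/71) + (15 - 3)*(-1/142) = 20/71 + 12*(-1/142) = 20/71 - 6/71 = 14/71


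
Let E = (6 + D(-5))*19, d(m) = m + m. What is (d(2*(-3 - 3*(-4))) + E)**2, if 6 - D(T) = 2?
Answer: 51076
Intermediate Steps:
D(T) = 4 (D(T) = 6 - 1*2 = 6 - 2 = 4)
d(m) = 2*m
E = 190 (E = (6 + 4)*19 = 10*19 = 190)
(d(2*(-3 - 3*(-4))) + E)**2 = (2*(2*(-3 - 3*(-4))) + 190)**2 = (2*(2*(-3 + 12)) + 190)**2 = (2*(2*9) + 190)**2 = (2*18 + 190)**2 = (36 + 190)**2 = 226**2 = 51076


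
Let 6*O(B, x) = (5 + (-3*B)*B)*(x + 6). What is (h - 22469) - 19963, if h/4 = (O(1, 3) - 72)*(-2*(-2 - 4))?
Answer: -45744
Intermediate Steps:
O(B, x) = (5 - 3*B²)*(6 + x)/6 (O(B, x) = ((5 + (-3*B)*B)*(x + 6))/6 = ((5 - 3*B²)*(6 + x))/6 = (5 - 3*B²)*(6 + x)/6)
h = -3312 (h = 4*(((5 - 3*1² + (⅚)*3 - ½*3*1²) - 72)*(-2*(-2 - 4))) = 4*(((5 - 3*1 + 5/2 - ½*3*1) - 72)*(-2*(-6))) = 4*(((5 - 3 + 5/2 - 3/2) - 72)*12) = 4*((3 - 72)*12) = 4*(-69*12) = 4*(-828) = -3312)
(h - 22469) - 19963 = (-3312 - 22469) - 19963 = -25781 - 19963 = -45744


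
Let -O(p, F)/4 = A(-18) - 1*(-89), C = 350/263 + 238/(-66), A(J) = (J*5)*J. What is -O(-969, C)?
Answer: 6836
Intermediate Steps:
A(J) = 5*J² (A(J) = (5*J)*J = 5*J²)
C = -19747/8679 (C = 350*(1/263) + 238*(-1/66) = 350/263 - 119/33 = -19747/8679 ≈ -2.2753)
O(p, F) = -6836 (O(p, F) = -4*(5*(-18)² - 1*(-89)) = -4*(5*324 + 89) = -4*(1620 + 89) = -4*1709 = -6836)
-O(-969, C) = -1*(-6836) = 6836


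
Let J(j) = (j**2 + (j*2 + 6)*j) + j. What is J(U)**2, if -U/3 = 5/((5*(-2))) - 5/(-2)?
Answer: 4356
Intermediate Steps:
U = -6 (U = -3*(5/((5*(-2))) - 5/(-2)) = -3*(5/(-10) - 5*(-1/2)) = -3*(5*(-1/10) + 5/2) = -3*(-1/2 + 5/2) = -3*2 = -6)
J(j) = j + j**2 + j*(6 + 2*j) (J(j) = (j**2 + (2*j + 6)*j) + j = (j**2 + (6 + 2*j)*j) + j = (j**2 + j*(6 + 2*j)) + j = j + j**2 + j*(6 + 2*j))
J(U)**2 = (-6*(7 + 3*(-6)))**2 = (-6*(7 - 18))**2 = (-6*(-11))**2 = 66**2 = 4356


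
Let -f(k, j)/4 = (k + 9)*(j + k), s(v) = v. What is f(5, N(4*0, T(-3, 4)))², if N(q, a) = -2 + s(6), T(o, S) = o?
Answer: 254016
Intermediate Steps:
N(q, a) = 4 (N(q, a) = -2 + 6 = 4)
f(k, j) = -4*(9 + k)*(j + k) (f(k, j) = -4*(k + 9)*(j + k) = -4*(9 + k)*(j + k))
f(5, N(4*0, T(-3, 4)))² = (-36*4 - 36*5 - 4*5² - 4*4*5)² = (-144 - 180 - 4*25 - 80)² = (-144 - 180 - 100 - 80)² = (-504)² = 254016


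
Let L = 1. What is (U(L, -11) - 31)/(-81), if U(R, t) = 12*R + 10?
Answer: ⅑ ≈ 0.11111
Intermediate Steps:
U(R, t) = 10 + 12*R
(U(L, -11) - 31)/(-81) = ((10 + 12*1) - 31)/(-81) = -((10 + 12) - 31)/81 = -(22 - 31)/81 = -1/81*(-9) = ⅑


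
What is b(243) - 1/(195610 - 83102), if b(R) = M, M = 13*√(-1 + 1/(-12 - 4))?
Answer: -1/112508 + 13*I*√17/4 ≈ -8.8883e-6 + 13.4*I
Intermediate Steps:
M = 13*I*√17/4 (M = 13*√(-1 + 1/(-16)) = 13*√(-1 - 1/16) = 13*√(-17/16) = 13*(I*√17/4) = 13*I*√17/4 ≈ 13.4*I)
b(R) = 13*I*√17/4
b(243) - 1/(195610 - 83102) = 13*I*√17/4 - 1/(195610 - 83102) = 13*I*√17/4 - 1/112508 = -1/112508 + 13*I*√17/4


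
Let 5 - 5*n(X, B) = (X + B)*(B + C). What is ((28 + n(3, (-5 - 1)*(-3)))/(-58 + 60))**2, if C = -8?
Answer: 169/4 ≈ 42.250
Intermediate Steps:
n(X, B) = 1 - (-8 + B)*(B + X)/5 (n(X, B) = 1 - (X + B)*(B - 8)/5 = 1 - (B + X)*(-8 + B)/5 = 1 - (-8 + B)*(B + X)/5)
((28 + n(3, (-5 - 1)*(-3)))/(-58 + 60))**2 = ((28 + (1 - 9*(-5 - 1)**2/5 + 8*((-5 - 1)*(-3))/5 + (8/5)*3 - 1/5*(-5 - 1)*(-3)*3))/(-58 + 60))**2 = ((28 + (1 - (-6*(-3))**2/5 + 8*(-6*(-3))/5 + 24/5 - 1/5*(-6*(-3))*3))/2)**2 = ((28 + (1 - 1/5*18**2 + (8/5)*18 + 24/5 - 1/5*18*3))*(1/2))**2 = ((28 + (1 - 1/5*324 + 144/5 + 24/5 - 54/5))*(1/2))**2 = ((28 + (1 - 324/5 + 144/5 + 24/5 - 54/5))*(1/2))**2 = ((28 - 41)*(1/2))**2 = (-13*1/2)**2 = (-13/2)**2 = 169/4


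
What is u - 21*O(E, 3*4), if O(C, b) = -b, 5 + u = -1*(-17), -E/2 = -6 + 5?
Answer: 264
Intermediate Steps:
E = 2 (E = -2*(-6 + 5) = -2*(-1) = 2)
u = 12 (u = -5 - 1*(-17) = -5 + 17 = 12)
u - 21*O(E, 3*4) = 12 - (-21)*3*4 = 12 - (-21)*12 = 12 - 21*(-12) = 12 + 252 = 264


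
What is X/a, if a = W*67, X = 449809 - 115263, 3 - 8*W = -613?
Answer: 334546/5159 ≈ 64.847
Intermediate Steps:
W = 77 (W = 3/8 - ⅛*(-613) = 3/8 + 613/8 = 77)
X = 334546
a = 5159 (a = 77*67 = 5159)
X/a = 334546/5159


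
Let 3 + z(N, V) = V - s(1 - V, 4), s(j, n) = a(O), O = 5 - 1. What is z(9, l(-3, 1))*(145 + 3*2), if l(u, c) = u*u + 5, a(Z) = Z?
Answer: 1057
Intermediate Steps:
O = 4
s(j, n) = 4
l(u, c) = 5 + u**2 (l(u, c) = u**2 + 5 = 5 + u**2)
z(N, V) = -7 + V (z(N, V) = -3 + (V - 1*4) = -3 + (V - 4) = -3 + (-4 + V) = -7 + V)
z(9, l(-3, 1))*(145 + 3*2) = (-7 + (5 + (-3)**2))*(145 + 3*2) = (-7 + (5 + 9))*(145 + 6) = (-7 + 14)*151 = 7*151 = 1057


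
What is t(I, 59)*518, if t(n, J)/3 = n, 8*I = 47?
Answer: 36519/4 ≈ 9129.8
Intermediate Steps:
I = 47/8 (I = (⅛)*47 = 47/8 ≈ 5.8750)
t(n, J) = 3*n
t(I, 59)*518 = (3*(47/8))*518 = (141/8)*518 = 36519/4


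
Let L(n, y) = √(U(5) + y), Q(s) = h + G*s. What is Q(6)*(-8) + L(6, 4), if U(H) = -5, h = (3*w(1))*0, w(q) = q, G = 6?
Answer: -288 + I ≈ -288.0 + 1.0*I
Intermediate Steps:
h = 0 (h = (3*1)*0 = 3*0 = 0)
Q(s) = 6*s (Q(s) = 0 + 6*s = 6*s)
L(n, y) = √(-5 + y)
Q(6)*(-8) + L(6, 4) = (6*6)*(-8) + √(-5 + 4) = 36*(-8) + √(-1) = -288 + I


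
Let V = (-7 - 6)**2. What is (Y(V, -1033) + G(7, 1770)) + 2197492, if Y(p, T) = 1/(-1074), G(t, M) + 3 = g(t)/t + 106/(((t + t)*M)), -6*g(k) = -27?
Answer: 1624538170749/739270 ≈ 2.1975e+6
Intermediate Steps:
g(k) = 9/2 (g(k) = -1/6*(-27) = 9/2)
V = 169 (V = (-13)**2 = 169)
G(t, M) = -3 + 9/(2*t) + 53/(M*t) (G(t, M) = -3 + (9/(2*t) + 106/(((t + t)*M))) = -3 + (9/(2*t) + 106/(((2*t)*M))) = -3 + (9/(2*t) + 106/((2*M*t))) = -3 + (9/(2*t) + 106*(1/(2*M*t))) = -3 + (9/(2*t) + 53/(M*t)) = -3 + 9/(2*t) + 53/(M*t))
Y(p, T) = -1/1074
(Y(V, -1033) + G(7, 1770)) + 2197492 = (-1/1074 + (-3 + (9/2)/7 + 53/(1770*7))) + 2197492 = (-1/1074 + (-3 + (9/2)*(1/7) + 53*(1/1770)*(1/7))) + 2197492 = (-1/1074 + (-3 + 9/14 + 53/12390)) + 2197492 = (-1/1074 - 14576/6195) + 2197492 = -1740091/739270 + 2197492 = 1624538170749/739270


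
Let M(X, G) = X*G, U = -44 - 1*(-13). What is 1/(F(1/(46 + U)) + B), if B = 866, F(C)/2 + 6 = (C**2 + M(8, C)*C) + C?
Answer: 75/64066 ≈ 0.0011707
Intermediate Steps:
U = -31 (U = -44 + 13 = -31)
M(X, G) = G*X
F(C) = -12 + 2*C + 18*C**2 (F(C) = -12 + 2*((C**2 + (C*8)*C) + C) = -12 + 2*((C**2 + (8*C)*C) + C) = -12 + 2*((C**2 + 8*C**2) + C) = -12 + 2*(9*C**2 + C) = -12 + 2*(C + 9*C**2) = -12 + (2*C + 18*C**2) = -12 + 2*C + 18*C**2)
1/(F(1/(46 + U)) + B) = 1/((-12 + 2/(46 - 31) + 18*(1/(46 - 31))**2) + 866) = 1/((-12 + 2/15 + 18*(1/15)**2) + 866) = 1/((-12 + 2*(1/15) + 18*(1/15)**2) + 866) = 1/((-12 + 2/15 + 18*(1/225)) + 866) = 1/((-12 + 2/15 + 2/25) + 866) = 1/(-884/75 + 866) = 1/(64066/75) = 75/64066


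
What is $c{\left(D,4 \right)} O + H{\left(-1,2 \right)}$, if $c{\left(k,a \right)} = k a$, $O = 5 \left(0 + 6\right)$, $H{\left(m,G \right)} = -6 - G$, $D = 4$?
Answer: $472$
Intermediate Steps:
$O = 30$ ($O = 5 \cdot 6 = 30$)
$c{\left(k,a \right)} = a k$
$c{\left(D,4 \right)} O + H{\left(-1,2 \right)} = 4 \cdot 4 \cdot 30 - 8 = 16 \cdot 30 - 8 = 480 - 8 = 472$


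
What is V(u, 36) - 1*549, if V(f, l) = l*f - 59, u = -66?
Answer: -2984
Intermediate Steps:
V(f, l) = -59 + f*l (V(f, l) = f*l - 59 = -59 + f*l)
V(u, 36) - 1*549 = (-59 - 66*36) - 1*549 = (-59 - 2376) - 549 = -2435 - 549 = -2984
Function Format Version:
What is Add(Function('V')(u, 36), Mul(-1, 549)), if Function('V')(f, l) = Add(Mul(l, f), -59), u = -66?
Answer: -2984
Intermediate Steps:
Function('V')(f, l) = Add(-59, Mul(f, l)) (Function('V')(f, l) = Add(Mul(f, l), -59) = Add(-59, Mul(f, l)))
Add(Function('V')(u, 36), Mul(-1, 549)) = Add(Add(-59, Mul(-66, 36)), Mul(-1, 549)) = Add(Add(-59, -2376), -549) = Add(-2435, -549) = -2984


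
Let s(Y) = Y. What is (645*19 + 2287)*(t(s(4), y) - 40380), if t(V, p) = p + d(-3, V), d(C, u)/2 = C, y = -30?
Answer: -587729472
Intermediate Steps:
d(C, u) = 2*C
t(V, p) = -6 + p (t(V, p) = p + 2*(-3) = p - 6 = -6 + p)
(645*19 + 2287)*(t(s(4), y) - 40380) = (645*19 + 2287)*((-6 - 30) - 40380) = (12255 + 2287)*(-36 - 40380) = 14542*(-40416) = -587729472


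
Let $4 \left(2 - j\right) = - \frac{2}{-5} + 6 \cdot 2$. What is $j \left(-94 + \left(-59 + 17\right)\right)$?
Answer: $\frac{748}{5} \approx 149.6$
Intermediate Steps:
$j = - \frac{11}{10}$ ($j = 2 - \frac{- \frac{2}{-5} + 6 \cdot 2}{4} = 2 - \frac{\left(-2\right) \left(- \frac{1}{5}\right) + 12}{4} = 2 - \frac{\frac{2}{5} + 12}{4} = 2 - \frac{31}{10} = - \frac{11}{10} \approx -1.1$)
$j \left(-94 + \left(-59 + 17\right)\right) = - \frac{11 \left(-94 + \left(-59 + 17\right)\right)}{10} = - \frac{11 \left(-94 - 42\right)}{10} = \left(- \frac{11}{10}\right) \left(-136\right) = \frac{748}{5}$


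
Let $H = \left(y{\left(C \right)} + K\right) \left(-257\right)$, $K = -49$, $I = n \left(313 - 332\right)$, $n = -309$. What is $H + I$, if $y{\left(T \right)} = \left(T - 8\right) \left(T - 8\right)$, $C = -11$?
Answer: $-74313$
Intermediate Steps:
$y{\left(T \right)} = \left(-8 + T\right)^{2}$ ($y{\left(T \right)} = \left(-8 + T\right) \left(-8 + T\right) = \left(-8 + T\right)^{2}$)
$I = 5871$ ($I = - 309 \left(313 - 332\right) = \left(-309\right) \left(-19\right) = 5871$)
$H = -80184$ ($H = \left(\left(-8 - 11\right)^{2} - 49\right) \left(-257\right) = \left(\left(-19\right)^{2} - 49\right) \left(-257\right) = \left(361 - 49\right) \left(-257\right) = 312 \left(-257\right) = -80184$)
$H + I = -80184 + 5871 = -74313$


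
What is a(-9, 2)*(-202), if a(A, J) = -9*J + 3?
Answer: 3030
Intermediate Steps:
a(A, J) = 3 - 9*J
a(-9, 2)*(-202) = (3 - 9*2)*(-202) = (3 - 18)*(-202) = -15*(-202) = 3030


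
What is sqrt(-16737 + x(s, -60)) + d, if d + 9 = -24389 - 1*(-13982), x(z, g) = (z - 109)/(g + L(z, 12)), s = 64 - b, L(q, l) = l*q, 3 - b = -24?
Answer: -10416 + 3*I*sqrt(29755)/4 ≈ -10416.0 + 129.37*I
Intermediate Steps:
b = 27 (b = 3 - 1*(-24) = 3 + 24 = 27)
s = 37 (s = 64 - 1*27 = 64 - 27 = 37)
x(z, g) = (-109 + z)/(g + 12*z) (x(z, g) = (z - 109)/(g + 12*z) = (-109 + z)/(g + 12*z))
d = -10416 (d = -9 + (-24389 - 1*(-13982)) = -9 + (-24389 + 13982) = -9 - 10407 = -10416)
sqrt(-16737 + x(s, -60)) + d = sqrt(-16737 + (-109 + 37)/(-60 + 12*37)) - 10416 = sqrt(-16737 - 72/(-60 + 444)) - 10416 = sqrt(-16737 - 72/384) - 10416 = sqrt(-16737 + (1/384)*(-72)) - 10416 = sqrt(-16737 - 3/16) - 10416 = sqrt(-267795/16) - 10416 = 3*I*sqrt(29755)/4 - 10416 = -10416 + 3*I*sqrt(29755)/4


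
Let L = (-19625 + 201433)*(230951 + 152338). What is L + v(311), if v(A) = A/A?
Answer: 69685006513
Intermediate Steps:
L = 69685006512 (L = 181808*383289 = 69685006512)
v(A) = 1
L + v(311) = 69685006512 + 1 = 69685006513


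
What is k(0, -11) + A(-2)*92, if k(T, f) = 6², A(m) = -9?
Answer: -792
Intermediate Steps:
k(T, f) = 36
k(0, -11) + A(-2)*92 = 36 - 9*92 = 36 - 828 = -792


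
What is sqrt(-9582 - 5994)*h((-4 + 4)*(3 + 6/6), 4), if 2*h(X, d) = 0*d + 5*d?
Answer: 20*I*sqrt(3894) ≈ 1248.0*I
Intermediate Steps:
h(X, d) = 5*d/2 (h(X, d) = (0*d + 5*d)/2 = (0 + 5*d)/2 = (5*d)/2 = 5*d/2)
sqrt(-9582 - 5994)*h((-4 + 4)*(3 + 6/6), 4) = sqrt(-9582 - 5994)*((5/2)*4) = sqrt(-15576)*10 = (2*I*sqrt(3894))*10 = 20*I*sqrt(3894)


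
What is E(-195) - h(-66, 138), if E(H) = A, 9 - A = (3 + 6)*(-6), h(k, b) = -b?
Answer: 201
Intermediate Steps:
A = 63 (A = 9 - (3 + 6)*(-6) = 9 - 9*(-6) = 9 - 1*(-54) = 9 + 54 = 63)
E(H) = 63
E(-195) - h(-66, 138) = 63 - (-1)*138 = 63 - 1*(-138) = 63 + 138 = 201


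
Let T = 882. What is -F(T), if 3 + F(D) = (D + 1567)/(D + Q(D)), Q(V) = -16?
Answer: 149/866 ≈ 0.17206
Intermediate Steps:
F(D) = -3 + (1567 + D)/(-16 + D) (F(D) = -3 + (D + 1567)/(D - 16) = -3 + (1567 + D)/(-16 + D))
-F(T) = -(1615 - 2*882)/(-16 + 882) = -(1615 - 1764)/866 = -(-149)/866 = -1*(-149/866) = 149/866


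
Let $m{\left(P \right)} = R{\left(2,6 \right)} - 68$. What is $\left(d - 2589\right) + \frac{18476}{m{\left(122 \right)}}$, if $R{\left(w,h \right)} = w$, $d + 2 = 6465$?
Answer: $\frac{118604}{33} \approx 3594.1$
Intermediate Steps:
$d = 6463$ ($d = -2 + 6465 = 6463$)
$m{\left(P \right)} = -66$ ($m{\left(P \right)} = 2 - 68 = -66$)
$\left(d - 2589\right) + \frac{18476}{m{\left(122 \right)}} = \left(6463 - 2589\right) + \frac{18476}{-66} = 3874 + 18476 \left(- \frac{1}{66}\right) = 3874 - \frac{9238}{33} = \frac{118604}{33}$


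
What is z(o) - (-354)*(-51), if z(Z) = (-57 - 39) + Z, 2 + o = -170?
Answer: -18322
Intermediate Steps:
o = -172 (o = -2 - 170 = -172)
z(Z) = -96 + Z
z(o) - (-354)*(-51) = (-96 - 172) - (-354)*(-51) = -268 - 1*18054 = -268 - 18054 = -18322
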